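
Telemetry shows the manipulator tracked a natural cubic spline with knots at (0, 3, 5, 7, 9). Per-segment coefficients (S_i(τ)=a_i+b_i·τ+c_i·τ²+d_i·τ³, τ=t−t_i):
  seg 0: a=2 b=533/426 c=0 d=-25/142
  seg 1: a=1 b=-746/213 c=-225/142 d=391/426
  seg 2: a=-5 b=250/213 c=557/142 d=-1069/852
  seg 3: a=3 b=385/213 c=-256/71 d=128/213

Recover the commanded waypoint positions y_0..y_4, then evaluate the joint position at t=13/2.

y_0=2 y_1=1 y_2=-5 y_3=3 y_4=-3
S(13/2) = 3071/2272

y_0 = S_0(0) = a_0 = 2
y_1 = S_1(0) = a_1 = 1
y_2 = S_2(0) = a_2 = -5
y_3 = S_3(0) = a_3 = 3
y_4 = S_3(2) = -3
t_q=13/2 is in segment 2 (τ=3/2); S_2(τ)=3071/2272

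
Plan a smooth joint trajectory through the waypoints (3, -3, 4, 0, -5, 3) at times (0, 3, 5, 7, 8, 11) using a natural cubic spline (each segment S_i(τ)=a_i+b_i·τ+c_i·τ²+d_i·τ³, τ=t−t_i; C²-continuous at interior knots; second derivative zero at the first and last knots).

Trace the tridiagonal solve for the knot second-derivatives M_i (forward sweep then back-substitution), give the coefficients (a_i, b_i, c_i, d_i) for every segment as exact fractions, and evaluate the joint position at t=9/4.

  seg 0: a=3 b=-13351/3252 c=0 d=6847/29268
  seg 1: a=-3 b=3595/1626 c=6847/3252 d=-4751/6504
  seg 2: a=4 b=506/271 c=-3703/1626 d=559/3252
  seg 3: a=0 b=-4211/813 c=-1013/813 d=1159/813
  seg 4: a=-5 b=-920/271 c=2464/813 d=-2464/7317
S(9/4) = -247851/69376

Δ: Δ0=-2, Δ1=7/2, Δ2=-2, Δ3=-5, Δ4=8/3
row 1: diag=10, rhs=33; c'=1/5, d'=33/10
row 2: denom=8−2·1/5=38/5; d'=(-33−2·33/10)/(38/5)=-99/19
row 3: denom=6−2·5/19=104/19; d'=(-18−2·-99/19)/(104/19)=-18/13
row 4: denom=8−1·19/104=813/104; d'=(46−1·-18/13)/(813/104)=4928/813
back: M4=4928/813
back: M3=-18/13−19/104·4928/813=-2026/813
back: M2=-99/19−5/19·-2026/813=-3703/813
back: M1=33/10−1/5·-3703/813=6847/1626
M: M0=0, M1=6847/1626, M2=-3703/813, M3=-2026/813, M4=4928/813, M5=0
seg 0: a=3, c=M0/2=0, d=(M1−M0)/(6·3)=6847/29268, b=Δ0−h0·(2M0+M1)/6=-13351/3252
seg 1: a=-3, c=M1/2=6847/3252, d=(M2−M1)/(6·2)=-4751/6504, b=Δ1−h1·(2M1+M2)/6=3595/1626
seg 2: a=4, c=M2/2=-3703/1626, d=(M3−M2)/(6·2)=559/3252, b=Δ2−h2·(2M2+M3)/6=506/271
seg 3: a=0, c=M3/2=-1013/813, d=(M4−M3)/(6·1)=1159/813, b=Δ3−h3·(2M3+M4)/6=-4211/813
seg 4: a=-5, c=M4/2=2464/813, d=(M5−M4)/(6·3)=-2464/7317, b=Δ4−h4·(2M4+M5)/6=-920/271
t_q=9/4 → seg 0, τ=9/4; S=3+-13351/3252·τ+0·τ²+6847/29268·τ³=-247851/69376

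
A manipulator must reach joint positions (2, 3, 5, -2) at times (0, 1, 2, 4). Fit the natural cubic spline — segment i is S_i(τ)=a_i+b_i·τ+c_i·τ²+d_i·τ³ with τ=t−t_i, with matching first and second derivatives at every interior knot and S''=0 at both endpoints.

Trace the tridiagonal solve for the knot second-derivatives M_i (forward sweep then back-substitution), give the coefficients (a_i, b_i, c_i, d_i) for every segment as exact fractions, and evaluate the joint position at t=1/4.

  seg 0: a=2 b=1/2 c=0 d=1/2
  seg 1: a=3 b=2 c=3/2 d=-3/2
  seg 2: a=5 b=1/2 c=-3 d=1/2
S(1/4) = 273/128

Δ: Δ0=1, Δ1=2, Δ2=-7/2
row 1: diag=4, rhs=6; c'=1/4, d'=3/2
row 2: denom=6−1·1/4=23/4; d'=(-33−1·3/2)/(23/4)=-6
back: M2=-6
back: M1=3/2−1/4·-6=3
M: M0=0, M1=3, M2=-6, M3=0
seg 0: a=2, c=M0/2=0, d=(M1−M0)/(6·1)=1/2, b=Δ0−h0·(2M0+M1)/6=1/2
seg 1: a=3, c=M1/2=3/2, d=(M2−M1)/(6·1)=-3/2, b=Δ1−h1·(2M1+M2)/6=2
seg 2: a=5, c=M2/2=-3, d=(M3−M2)/(6·2)=1/2, b=Δ2−h2·(2M2+M3)/6=1/2
t_q=1/4 → seg 0, τ=1/4; S=2+1/2·τ+0·τ²+1/2·τ³=273/128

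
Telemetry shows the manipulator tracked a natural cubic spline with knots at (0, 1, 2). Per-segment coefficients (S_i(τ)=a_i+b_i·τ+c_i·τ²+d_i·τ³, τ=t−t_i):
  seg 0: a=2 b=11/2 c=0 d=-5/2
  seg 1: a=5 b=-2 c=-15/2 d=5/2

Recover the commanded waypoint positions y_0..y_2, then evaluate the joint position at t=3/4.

y_0=2 y_1=5 y_2=-2
S(3/4) = 649/128

y_0 = S_0(0) = a_0 = 2
y_1 = S_1(0) = a_1 = 5
y_2 = S_1(1) = -2
t_q=3/4 is in segment 0 (τ=3/4); S_0(τ)=649/128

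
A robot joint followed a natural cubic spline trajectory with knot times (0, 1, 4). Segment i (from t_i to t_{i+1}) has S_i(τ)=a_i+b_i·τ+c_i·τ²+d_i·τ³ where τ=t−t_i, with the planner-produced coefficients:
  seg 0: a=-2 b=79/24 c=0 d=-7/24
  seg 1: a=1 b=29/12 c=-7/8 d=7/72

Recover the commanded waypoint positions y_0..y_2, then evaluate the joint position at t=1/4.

y_0=-2 y_1=1 y_2=3
S(1/4) = -605/512

y_0 = S_0(0) = a_0 = -2
y_1 = S_1(0) = a_1 = 1
y_2 = S_1(3) = 3
t_q=1/4 is in segment 0 (τ=1/4); S_0(τ)=-605/512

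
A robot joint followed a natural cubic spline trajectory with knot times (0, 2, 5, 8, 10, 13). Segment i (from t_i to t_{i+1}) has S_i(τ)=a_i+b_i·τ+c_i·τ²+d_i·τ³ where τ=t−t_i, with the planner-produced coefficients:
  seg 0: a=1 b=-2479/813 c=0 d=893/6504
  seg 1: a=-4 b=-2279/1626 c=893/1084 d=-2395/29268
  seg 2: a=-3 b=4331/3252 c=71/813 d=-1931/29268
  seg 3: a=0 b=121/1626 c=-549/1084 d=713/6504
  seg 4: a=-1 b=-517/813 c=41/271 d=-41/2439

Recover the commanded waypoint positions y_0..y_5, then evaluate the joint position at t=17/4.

y_0=1 y_1=-4 y_2=-3 y_3=0 y_4=-1 y_5=-2
S(17/4) = -271621/69376

y_0 = S_0(0) = a_0 = 1
y_1 = S_1(0) = a_1 = -4
y_2 = S_2(0) = a_2 = -3
y_3 = S_3(0) = a_3 = 0
y_4 = S_4(0) = a_4 = -1
y_5 = S_4(3) = -2
t_q=17/4 is in segment 1 (τ=9/4); S_1(τ)=-271621/69376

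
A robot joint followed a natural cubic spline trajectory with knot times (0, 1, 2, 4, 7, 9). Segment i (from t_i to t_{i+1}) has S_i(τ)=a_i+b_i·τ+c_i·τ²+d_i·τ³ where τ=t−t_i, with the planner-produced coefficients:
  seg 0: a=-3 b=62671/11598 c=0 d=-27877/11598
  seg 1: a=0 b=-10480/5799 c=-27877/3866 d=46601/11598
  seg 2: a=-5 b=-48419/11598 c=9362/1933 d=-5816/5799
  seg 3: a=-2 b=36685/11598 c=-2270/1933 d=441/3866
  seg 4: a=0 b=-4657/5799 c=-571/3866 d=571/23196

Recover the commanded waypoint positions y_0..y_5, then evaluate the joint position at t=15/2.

y_0=-3 y_1=0 y_2=-5 y_3=-2 y_4=0 y_5=-2
S(15/2) = -26931/61856

y_0 = S_0(0) = a_0 = -3
y_1 = S_1(0) = a_1 = 0
y_2 = S_2(0) = a_2 = -5
y_3 = S_3(0) = a_3 = -2
y_4 = S_4(0) = a_4 = 0
y_5 = S_4(2) = -2
t_q=15/2 is in segment 4 (τ=1/2); S_4(τ)=-26931/61856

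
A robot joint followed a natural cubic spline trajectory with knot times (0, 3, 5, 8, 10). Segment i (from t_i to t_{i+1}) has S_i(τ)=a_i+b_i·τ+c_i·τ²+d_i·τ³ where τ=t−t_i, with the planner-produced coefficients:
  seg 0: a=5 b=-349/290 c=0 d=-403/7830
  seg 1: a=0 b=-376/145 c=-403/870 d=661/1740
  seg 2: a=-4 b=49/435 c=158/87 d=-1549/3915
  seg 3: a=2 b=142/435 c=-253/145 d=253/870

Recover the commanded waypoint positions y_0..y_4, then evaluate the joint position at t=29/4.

y_0=5 y_1=0 y_2=-4 y_3=2 y_4=-2
S(29/4) = 301/320

y_0 = S_0(0) = a_0 = 5
y_1 = S_1(0) = a_1 = 0
y_2 = S_2(0) = a_2 = -4
y_3 = S_3(0) = a_3 = 2
y_4 = S_3(2) = -2
t_q=29/4 is in segment 2 (τ=9/4); S_2(τ)=301/320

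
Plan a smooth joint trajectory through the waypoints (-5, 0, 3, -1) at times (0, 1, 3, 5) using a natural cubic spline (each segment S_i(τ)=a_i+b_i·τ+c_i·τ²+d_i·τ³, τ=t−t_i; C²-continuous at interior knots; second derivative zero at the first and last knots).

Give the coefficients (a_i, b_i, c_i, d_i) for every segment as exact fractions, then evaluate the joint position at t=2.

  seg 0: a=-5 b=241/44 c=0 d=-21/44
  seg 1: a=0 b=89/22 c=-63/44 d=7/88
  seg 2: a=3 b=-8/11 c=-21/22 d=7/44
S(2) = 237/88

Δ: Δ0=5, Δ1=3/2, Δ2=-2
row 1: diag=6, rhs=-21; c'=1/3, d'=-7/2
row 2: denom=8−2·1/3=22/3; d'=(-21−2·-7/2)/(22/3)=-21/11
back: M2=-21/11
back: M1=-7/2−1/3·-21/11=-63/22
M: M0=0, M1=-63/22, M2=-21/11, M3=0
seg 0: a=-5, c=M0/2=0, d=(M1−M0)/(6·1)=-21/44, b=Δ0−h0·(2M0+M1)/6=241/44
seg 1: a=0, c=M1/2=-63/44, d=(M2−M1)/(6·2)=7/88, b=Δ1−h1·(2M1+M2)/6=89/22
seg 2: a=3, c=M2/2=-21/22, d=(M3−M2)/(6·2)=7/44, b=Δ2−h2·(2M2+M3)/6=-8/11
t_q=2 → seg 1, τ=1; S=0+89/22·τ+-63/44·τ²+7/88·τ³=237/88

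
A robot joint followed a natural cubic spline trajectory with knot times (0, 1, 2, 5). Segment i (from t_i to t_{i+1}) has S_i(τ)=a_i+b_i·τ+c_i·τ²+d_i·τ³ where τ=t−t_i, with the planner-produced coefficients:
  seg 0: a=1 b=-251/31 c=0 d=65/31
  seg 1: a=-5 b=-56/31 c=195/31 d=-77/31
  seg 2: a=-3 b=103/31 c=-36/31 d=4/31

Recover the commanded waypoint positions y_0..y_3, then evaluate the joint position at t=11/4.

y_0=1 y_1=-5 y_2=-3 y_3=0
S(11/4) = -549/496

y_0 = S_0(0) = a_0 = 1
y_1 = S_1(0) = a_1 = -5
y_2 = S_2(0) = a_2 = -3
y_3 = S_2(3) = 0
t_q=11/4 is in segment 2 (τ=3/4); S_2(τ)=-549/496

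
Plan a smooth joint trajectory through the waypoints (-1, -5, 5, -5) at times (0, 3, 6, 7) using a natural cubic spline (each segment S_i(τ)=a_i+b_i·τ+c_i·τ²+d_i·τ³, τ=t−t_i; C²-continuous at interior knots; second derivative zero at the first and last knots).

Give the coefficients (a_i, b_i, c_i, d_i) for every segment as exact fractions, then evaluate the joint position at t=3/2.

  seg 0: a=-1 b=-4 c=0 d=8/27
  seg 1: a=-5 b=4 c=8/3 d=-26/27
  seg 2: a=5 b=-6 c=-6 d=2
S(3/2) = -6

Δ: Δ0=-4/3, Δ1=10/3, Δ2=-10
row 1: diag=12, rhs=28; c'=1/4, d'=7/3
row 2: denom=8−3·1/4=29/4; d'=(-80−3·7/3)/(29/4)=-12
back: M2=-12
back: M1=7/3−1/4·-12=16/3
M: M0=0, M1=16/3, M2=-12, M3=0
seg 0: a=-1, c=M0/2=0, d=(M1−M0)/(6·3)=8/27, b=Δ0−h0·(2M0+M1)/6=-4
seg 1: a=-5, c=M1/2=8/3, d=(M2−M1)/(6·3)=-26/27, b=Δ1−h1·(2M1+M2)/6=4
seg 2: a=5, c=M2/2=-6, d=(M3−M2)/(6·1)=2, b=Δ2−h2·(2M2+M3)/6=-6
t_q=3/2 → seg 0, τ=3/2; S=-1+-4·τ+0·τ²+8/27·τ³=-6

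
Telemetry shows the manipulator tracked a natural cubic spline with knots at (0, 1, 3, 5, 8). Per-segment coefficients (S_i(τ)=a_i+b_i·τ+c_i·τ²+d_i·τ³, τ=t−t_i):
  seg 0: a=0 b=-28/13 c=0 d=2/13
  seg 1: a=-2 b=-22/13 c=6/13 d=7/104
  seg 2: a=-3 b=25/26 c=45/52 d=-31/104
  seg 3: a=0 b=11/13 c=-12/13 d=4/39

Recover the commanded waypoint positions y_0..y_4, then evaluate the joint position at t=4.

y_0=0 y_1=-2 y_2=-3 y_3=0 y_4=-3
S(4) = -153/104

y_0 = S_0(0) = a_0 = 0
y_1 = S_1(0) = a_1 = -2
y_2 = S_2(0) = a_2 = -3
y_3 = S_3(0) = a_3 = 0
y_4 = S_3(3) = -3
t_q=4 is in segment 2 (τ=1); S_2(τ)=-153/104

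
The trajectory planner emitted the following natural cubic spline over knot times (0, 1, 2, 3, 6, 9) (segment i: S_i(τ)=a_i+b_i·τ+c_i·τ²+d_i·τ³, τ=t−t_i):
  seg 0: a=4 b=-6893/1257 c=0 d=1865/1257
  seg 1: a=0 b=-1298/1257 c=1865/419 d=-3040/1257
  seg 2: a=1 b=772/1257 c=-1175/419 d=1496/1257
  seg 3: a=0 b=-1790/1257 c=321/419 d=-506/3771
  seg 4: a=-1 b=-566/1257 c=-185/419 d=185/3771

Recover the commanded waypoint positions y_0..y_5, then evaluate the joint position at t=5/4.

y_0=4 y_1=0 y_2=1 y_3=0 y_4=-1 y_5=-5
S(5/4) = -119/6704

y_0 = S_0(0) = a_0 = 4
y_1 = S_1(0) = a_1 = 0
y_2 = S_2(0) = a_2 = 1
y_3 = S_3(0) = a_3 = 0
y_4 = S_4(0) = a_4 = -1
y_5 = S_4(3) = -5
t_q=5/4 is in segment 1 (τ=1/4); S_1(τ)=-119/6704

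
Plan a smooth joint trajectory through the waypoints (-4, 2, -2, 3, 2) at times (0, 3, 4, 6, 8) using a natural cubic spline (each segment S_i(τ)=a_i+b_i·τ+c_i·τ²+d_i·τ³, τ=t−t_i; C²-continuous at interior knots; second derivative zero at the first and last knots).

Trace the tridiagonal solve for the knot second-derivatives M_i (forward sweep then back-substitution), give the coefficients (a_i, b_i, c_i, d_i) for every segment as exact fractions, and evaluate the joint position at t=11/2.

  seg 0: a=-4 b=827/172 c=0 d=-161/516
  seg 1: a=2 b=-311/86 c=-483/172 d=417/172
  seg 2: a=-2 b=-337/172 c=192/43 d=-769/688
  seg 3: a=3 b=107/43 c=-771/344 d=257/688
S(11/2) = 7349/5504

Δ: Δ0=2, Δ1=-4, Δ2=5/2, Δ3=-1/2
row 1: diag=8, rhs=-36; c'=1/8, d'=-9/2
row 2: denom=6−1·1/8=47/8; d'=(39−1·-9/2)/(47/8)=348/47
row 3: denom=8−2·16/47=344/47; d'=(-18−2·348/47)/(344/47)=-771/172
back: M3=-771/172
back: M2=348/47−16/47·-771/172=384/43
back: M1=-9/2−1/8·384/43=-483/86
M: M0=0, M1=-483/86, M2=384/43, M3=-771/172, M4=0
seg 0: a=-4, c=M0/2=0, d=(M1−M0)/(6·3)=-161/516, b=Δ0−h0·(2M0+M1)/6=827/172
seg 1: a=2, c=M1/2=-483/172, d=(M2−M1)/(6·1)=417/172, b=Δ1−h1·(2M1+M2)/6=-311/86
seg 2: a=-2, c=M2/2=192/43, d=(M3−M2)/(6·2)=-769/688, b=Δ2−h2·(2M2+M3)/6=-337/172
seg 3: a=3, c=M3/2=-771/344, d=(M4−M3)/(6·2)=257/688, b=Δ3−h3·(2M3+M4)/6=107/43
t_q=11/2 → seg 2, τ=3/2; S=-2+-337/172·τ+192/43·τ²+-769/688·τ³=7349/5504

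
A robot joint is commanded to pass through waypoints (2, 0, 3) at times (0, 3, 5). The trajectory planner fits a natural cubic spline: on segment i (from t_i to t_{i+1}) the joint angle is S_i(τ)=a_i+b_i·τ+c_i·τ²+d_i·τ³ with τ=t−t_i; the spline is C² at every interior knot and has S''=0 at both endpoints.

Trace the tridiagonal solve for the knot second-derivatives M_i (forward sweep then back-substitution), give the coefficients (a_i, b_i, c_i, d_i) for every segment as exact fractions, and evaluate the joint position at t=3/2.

  seg 0: a=2 b=-79/60 c=0 d=13/180
  seg 1: a=0 b=19/30 c=13/20 d=-13/120
S(3/2) = 43/160

Δ: Δ0=-2/3, Δ1=3/2
row 1: diag=10, rhs=13; c'=1/5, d'=13/10
back: M1=13/10
M: M0=0, M1=13/10, M2=0
seg 0: a=2, c=M0/2=0, d=(M1−M0)/(6·3)=13/180, b=Δ0−h0·(2M0+M1)/6=-79/60
seg 1: a=0, c=M1/2=13/20, d=(M2−M1)/(6·2)=-13/120, b=Δ1−h1·(2M1+M2)/6=19/30
t_q=3/2 → seg 0, τ=3/2; S=2+-79/60·τ+0·τ²+13/180·τ³=43/160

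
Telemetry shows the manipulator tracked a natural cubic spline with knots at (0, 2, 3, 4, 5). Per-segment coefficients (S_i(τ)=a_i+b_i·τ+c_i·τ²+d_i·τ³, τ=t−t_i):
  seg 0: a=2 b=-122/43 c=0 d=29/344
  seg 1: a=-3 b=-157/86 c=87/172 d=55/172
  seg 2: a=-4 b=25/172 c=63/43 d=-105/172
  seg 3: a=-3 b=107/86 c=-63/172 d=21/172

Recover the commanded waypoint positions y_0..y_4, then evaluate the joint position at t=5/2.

y_0=2 y_1=-3 y_2=-4 y_3=-3 y_4=-2
S(5/2) = -5155/1376

y_0 = S_0(0) = a_0 = 2
y_1 = S_1(0) = a_1 = -3
y_2 = S_2(0) = a_2 = -4
y_3 = S_3(0) = a_3 = -3
y_4 = S_3(1) = -2
t_q=5/2 is in segment 1 (τ=1/2); S_1(τ)=-5155/1376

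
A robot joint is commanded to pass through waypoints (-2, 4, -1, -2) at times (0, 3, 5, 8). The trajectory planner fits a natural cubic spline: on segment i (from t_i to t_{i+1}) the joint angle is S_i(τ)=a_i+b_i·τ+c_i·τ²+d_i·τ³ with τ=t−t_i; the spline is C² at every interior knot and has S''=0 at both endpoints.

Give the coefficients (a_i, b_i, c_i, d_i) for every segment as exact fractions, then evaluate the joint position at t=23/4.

  seg 0: a=-2 b=85/24 c=0 d=-37/216
  seg 1: a=4 b=-13/12 c=-37/24 d=5/12
  seg 2: a=-1 b=-9/4 c=23/24 d=-23/216
S(23/4) = -1123/512

Δ: Δ0=2, Δ1=-5/2, Δ2=-1/3
row 1: diag=10, rhs=-27; c'=1/5, d'=-27/10
row 2: denom=10−2·1/5=48/5; d'=(13−2·-27/10)/(48/5)=23/12
back: M2=23/12
back: M1=-27/10−1/5·23/12=-37/12
M: M0=0, M1=-37/12, M2=23/12, M3=0
seg 0: a=-2, c=M0/2=0, d=(M1−M0)/(6·3)=-37/216, b=Δ0−h0·(2M0+M1)/6=85/24
seg 1: a=4, c=M1/2=-37/24, d=(M2−M1)/(6·2)=5/12, b=Δ1−h1·(2M1+M2)/6=-13/12
seg 2: a=-1, c=M2/2=23/24, d=(M3−M2)/(6·3)=-23/216, b=Δ2−h2·(2M2+M3)/6=-9/4
t_q=23/4 → seg 2, τ=3/4; S=-1+-9/4·τ+23/24·τ²+-23/216·τ³=-1123/512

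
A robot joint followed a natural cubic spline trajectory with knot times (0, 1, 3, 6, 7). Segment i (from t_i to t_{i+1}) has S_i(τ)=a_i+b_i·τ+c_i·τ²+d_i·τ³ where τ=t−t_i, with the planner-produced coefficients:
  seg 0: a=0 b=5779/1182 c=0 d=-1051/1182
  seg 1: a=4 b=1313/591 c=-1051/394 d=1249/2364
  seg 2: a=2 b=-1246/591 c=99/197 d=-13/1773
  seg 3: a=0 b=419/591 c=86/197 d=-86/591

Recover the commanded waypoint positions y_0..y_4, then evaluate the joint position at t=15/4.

y_0 = S_0(0) = a_0 = 0
y_1 = S_1(0) = a_1 = 4
y_2 = S_2(0) = a_2 = 2
y_3 = S_3(0) = a_3 = 0
y_4 = S_3(1) = 1
t_q=15/4 is in segment 2 (τ=3/4); S_2(τ)=8805/12608

y_0=0 y_1=4 y_2=2 y_3=0 y_4=1
S(15/4) = 8805/12608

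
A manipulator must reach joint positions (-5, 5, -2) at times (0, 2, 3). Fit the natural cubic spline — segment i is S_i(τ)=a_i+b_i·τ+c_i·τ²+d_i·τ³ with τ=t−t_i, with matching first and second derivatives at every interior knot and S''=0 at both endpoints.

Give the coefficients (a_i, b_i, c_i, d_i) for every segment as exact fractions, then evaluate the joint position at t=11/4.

  seg 0: a=-5 b=9 c=0 d=-1
  seg 1: a=5 b=-3 c=-6 d=2
S(11/4) = 7/32

Δ: Δ0=5, Δ1=-7
row 1: diag=6, rhs=-72; c'=1/6, d'=-12
back: M1=-12
M: M0=0, M1=-12, M2=0
seg 0: a=-5, c=M0/2=0, d=(M1−M0)/(6·2)=-1, b=Δ0−h0·(2M0+M1)/6=9
seg 1: a=5, c=M1/2=-6, d=(M2−M1)/(6·1)=2, b=Δ1−h1·(2M1+M2)/6=-3
t_q=11/4 → seg 1, τ=3/4; S=5+-3·τ+-6·τ²+2·τ³=7/32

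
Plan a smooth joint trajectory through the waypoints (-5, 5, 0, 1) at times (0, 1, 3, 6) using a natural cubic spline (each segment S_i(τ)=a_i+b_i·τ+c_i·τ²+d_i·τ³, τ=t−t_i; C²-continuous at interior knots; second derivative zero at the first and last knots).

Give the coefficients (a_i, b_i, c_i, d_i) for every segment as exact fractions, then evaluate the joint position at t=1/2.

  seg 0: a=-5 b=37/3 c=0 d=-7/3
  seg 1: a=5 b=16/3 c=-7 d=37/24
  seg 2: a=0 b=-25/6 c=9/4 d=-1/4
S(1/2) = 7/8

Δ: Δ0=10, Δ1=-5/2, Δ2=1/3
row 1: diag=6, rhs=-75; c'=1/3, d'=-25/2
row 2: denom=10−2·1/3=28/3; d'=(17−2·-25/2)/(28/3)=9/2
back: M2=9/2
back: M1=-25/2−1/3·9/2=-14
M: M0=0, M1=-14, M2=9/2, M3=0
seg 0: a=-5, c=M0/2=0, d=(M1−M0)/(6·1)=-7/3, b=Δ0−h0·(2M0+M1)/6=37/3
seg 1: a=5, c=M1/2=-7, d=(M2−M1)/(6·2)=37/24, b=Δ1−h1·(2M1+M2)/6=16/3
seg 2: a=0, c=M2/2=9/4, d=(M3−M2)/(6·3)=-1/4, b=Δ2−h2·(2M2+M3)/6=-25/6
t_q=1/2 → seg 0, τ=1/2; S=-5+37/3·τ+0·τ²+-7/3·τ³=7/8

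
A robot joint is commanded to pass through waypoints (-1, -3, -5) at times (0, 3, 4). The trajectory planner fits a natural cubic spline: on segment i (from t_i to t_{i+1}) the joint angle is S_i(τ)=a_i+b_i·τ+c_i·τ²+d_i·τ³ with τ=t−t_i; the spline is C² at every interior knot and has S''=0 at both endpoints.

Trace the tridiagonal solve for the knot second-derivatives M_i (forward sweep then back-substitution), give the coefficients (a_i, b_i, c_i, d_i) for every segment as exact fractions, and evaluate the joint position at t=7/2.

Δ: Δ0=-2/3, Δ1=-2
row 1: diag=8, rhs=-8; c'=1/8, d'=-1
back: M1=-1
M: M0=0, M1=-1, M2=0
seg 0: a=-1, c=M0/2=0, d=(M1−M0)/(6·3)=-1/18, b=Δ0−h0·(2M0+M1)/6=-1/6
seg 1: a=-3, c=M1/2=-1/2, d=(M2−M1)/(6·1)=1/6, b=Δ1−h1·(2M1+M2)/6=-5/3
t_q=7/2 → seg 1, τ=1/2; S=-3+-5/3·τ+-1/2·τ²+1/6·τ³=-63/16

  seg 0: a=-1 b=-1/6 c=0 d=-1/18
  seg 1: a=-3 b=-5/3 c=-1/2 d=1/6
S(7/2) = -63/16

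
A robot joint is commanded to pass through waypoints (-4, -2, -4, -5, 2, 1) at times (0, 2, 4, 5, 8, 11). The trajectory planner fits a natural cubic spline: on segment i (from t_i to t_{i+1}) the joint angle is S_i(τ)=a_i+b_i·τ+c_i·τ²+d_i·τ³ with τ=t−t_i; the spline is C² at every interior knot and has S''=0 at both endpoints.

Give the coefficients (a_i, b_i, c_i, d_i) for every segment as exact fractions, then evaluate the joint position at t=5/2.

Δ: Δ0=1, Δ1=-1, Δ2=-1, Δ3=7/3, Δ4=-1/3
row 1: diag=8, rhs=-12; c'=1/4, d'=-3/2
row 2: denom=6−2·1/4=11/2; d'=(0−2·-3/2)/(11/2)=6/11
row 3: denom=8−1·2/11=86/11; d'=(20−1·6/11)/(86/11)=107/43
row 4: denom=12−3·33/86=933/86; d'=(-16−3·107/43)/(933/86)=-2018/933
back: M4=-2018/933
back: M3=107/43−33/86·-2018/933=1032/311
back: M2=6/11−2/11·1032/311=-18/311
back: M1=-3/2−1/4·-18/311=-462/311
M: M0=0, M1=-462/311, M2=-18/311, M3=1032/311, M4=-2018/933, M5=0
seg 0: a=-4, c=M0/2=0, d=(M1−M0)/(6·2)=-77/622, b=Δ0−h0·(2M0+M1)/6=465/311
seg 1: a=-2, c=M1/2=-231/311, d=(M2−M1)/(6·2)=37/311, b=Δ1−h1·(2M1+M2)/6=3/311
seg 2: a=-4, c=M2/2=-9/311, d=(M3−M2)/(6·1)=175/311, b=Δ2−h2·(2M2+M3)/6=-477/311
seg 3: a=-5, c=M3/2=516/311, d=(M4−M3)/(6·3)=-2557/8397, b=Δ3−h3·(2M3+M4)/6=30/311
seg 4: a=2, c=M4/2=-1009/933, d=(M5−M4)/(6·3)=1009/8397, b=Δ4−h4·(2M4+M5)/6=569/311
t_q=5/2 → seg 1, τ=1/2; S=-2+3/311·τ+-231/311·τ²+37/311·τ³=-5389/2488

  seg 0: a=-4 b=465/311 c=0 d=-77/622
  seg 1: a=-2 b=3/311 c=-231/311 d=37/311
  seg 2: a=-4 b=-477/311 c=-9/311 d=175/311
  seg 3: a=-5 b=30/311 c=516/311 d=-2557/8397
  seg 4: a=2 b=569/311 c=-1009/933 d=1009/8397
S(5/2) = -5389/2488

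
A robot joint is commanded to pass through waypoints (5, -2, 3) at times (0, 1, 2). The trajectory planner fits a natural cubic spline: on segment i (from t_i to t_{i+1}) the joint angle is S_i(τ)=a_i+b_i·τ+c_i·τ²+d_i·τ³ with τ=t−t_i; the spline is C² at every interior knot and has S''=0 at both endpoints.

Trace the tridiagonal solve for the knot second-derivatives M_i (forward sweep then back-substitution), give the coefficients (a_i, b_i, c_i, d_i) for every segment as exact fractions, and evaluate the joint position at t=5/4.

  seg 0: a=5 b=-10 c=0 d=3
  seg 1: a=-2 b=-1 c=9 d=-3
S(5/4) = -111/64

Δ: Δ0=-7, Δ1=5
row 1: diag=4, rhs=72; c'=1/4, d'=18
back: M1=18
M: M0=0, M1=18, M2=0
seg 0: a=5, c=M0/2=0, d=(M1−M0)/(6·1)=3, b=Δ0−h0·(2M0+M1)/6=-10
seg 1: a=-2, c=M1/2=9, d=(M2−M1)/(6·1)=-3, b=Δ1−h1·(2M1+M2)/6=-1
t_q=5/4 → seg 1, τ=1/4; S=-2+-1·τ+9·τ²+-3·τ³=-111/64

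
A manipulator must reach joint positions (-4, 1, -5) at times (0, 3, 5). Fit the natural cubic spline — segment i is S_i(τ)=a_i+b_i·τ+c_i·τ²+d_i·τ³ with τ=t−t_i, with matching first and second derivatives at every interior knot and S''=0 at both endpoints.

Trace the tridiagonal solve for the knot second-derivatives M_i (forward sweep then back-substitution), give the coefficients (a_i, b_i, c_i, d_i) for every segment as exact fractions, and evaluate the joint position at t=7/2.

Δ: Δ0=5/3, Δ1=-3
row 1: diag=10, rhs=-28; c'=1/5, d'=-14/5
back: M1=-14/5
M: M0=0, M1=-14/5, M2=0
seg 0: a=-4, c=M0/2=0, d=(M1−M0)/(6·3)=-7/45, b=Δ0−h0·(2M0+M1)/6=46/15
seg 1: a=1, c=M1/2=-7/5, d=(M2−M1)/(6·2)=7/30, b=Δ1−h1·(2M1+M2)/6=-17/15
t_q=7/2 → seg 1, τ=1/2; S=1+-17/15·τ+-7/5·τ²+7/30·τ³=9/80

  seg 0: a=-4 b=46/15 c=0 d=-7/45
  seg 1: a=1 b=-17/15 c=-7/5 d=7/30
S(7/2) = 9/80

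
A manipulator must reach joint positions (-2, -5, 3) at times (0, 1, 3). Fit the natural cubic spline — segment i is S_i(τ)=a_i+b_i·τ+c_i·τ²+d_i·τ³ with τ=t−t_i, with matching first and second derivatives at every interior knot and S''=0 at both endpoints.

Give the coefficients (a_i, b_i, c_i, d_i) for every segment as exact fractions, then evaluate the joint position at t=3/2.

Δ: Δ0=-3, Δ1=4
row 1: diag=6, rhs=42; c'=1/3, d'=7
back: M1=7
M: M0=0, M1=7, M2=0
seg 0: a=-2, c=M0/2=0, d=(M1−M0)/(6·1)=7/6, b=Δ0−h0·(2M0+M1)/6=-25/6
seg 1: a=-5, c=M1/2=7/2, d=(M2−M1)/(6·2)=-7/12, b=Δ1−h1·(2M1+M2)/6=-2/3
t_q=3/2 → seg 1, τ=1/2; S=-5+-2/3·τ+7/2·τ²+-7/12·τ³=-145/32

  seg 0: a=-2 b=-25/6 c=0 d=7/6
  seg 1: a=-5 b=-2/3 c=7/2 d=-7/12
S(3/2) = -145/32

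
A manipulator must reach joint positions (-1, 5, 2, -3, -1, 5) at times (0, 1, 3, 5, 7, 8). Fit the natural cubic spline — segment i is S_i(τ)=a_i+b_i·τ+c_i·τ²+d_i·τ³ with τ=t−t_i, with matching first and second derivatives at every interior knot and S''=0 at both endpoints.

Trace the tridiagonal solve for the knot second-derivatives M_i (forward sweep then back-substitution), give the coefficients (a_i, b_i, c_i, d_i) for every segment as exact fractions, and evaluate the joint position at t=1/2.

Δ: Δ0=6, Δ1=-3/2, Δ2=-5/2, Δ3=1, Δ4=6
row 1: diag=6, rhs=-45; c'=1/3, d'=-15/2
row 2: denom=8−2·1/3=22/3; d'=(-6−2·-15/2)/(22/3)=27/22
row 3: denom=8−2·3/11=82/11; d'=(21−2·27/22)/(82/11)=102/41
row 4: denom=6−2·11/41=224/41; d'=(30−2·102/41)/(224/41)=513/112
back: M4=513/112
back: M3=102/41−11/41·513/112=141/112
back: M2=27/22−3/11·141/112=99/112
back: M1=-15/2−1/3·99/112=-873/112
M: M0=0, M1=-873/112, M2=99/112, M3=141/112, M4=513/112, M5=0
seg 0: a=-1, c=M0/2=0, d=(M1−M0)/(6·1)=-291/224, b=Δ0−h0·(2M0+M1)/6=1635/224
seg 1: a=5, c=M1/2=-873/224, d=(M2−M1)/(6·2)=81/112, b=Δ1−h1·(2M1+M2)/6=381/112
seg 2: a=2, c=M2/2=99/224, d=(M3−M2)/(6·2)=1/32, b=Δ2−h2·(2M2+M3)/6=-393/112
seg 3: a=-3, c=M3/2=141/224, d=(M4−M3)/(6·2)=31/112, b=Δ3−h3·(2M3+M4)/6=-153/112
seg 4: a=-1, c=M4/2=513/224, d=(M5−M4)/(6·1)=-171/224, b=Δ4−h4·(2M4+M5)/6=501/112
t_q=1/2 → seg 0, τ=1/2; S=-1+1635/224·τ+0·τ²+-291/224·τ³=4457/1792

  seg 0: a=-1 b=1635/224 c=0 d=-291/224
  seg 1: a=5 b=381/112 c=-873/224 d=81/112
  seg 2: a=2 b=-393/112 c=99/224 d=1/32
  seg 3: a=-3 b=-153/112 c=141/224 d=31/112
  seg 4: a=-1 b=501/112 c=513/224 d=-171/224
S(1/2) = 4457/1792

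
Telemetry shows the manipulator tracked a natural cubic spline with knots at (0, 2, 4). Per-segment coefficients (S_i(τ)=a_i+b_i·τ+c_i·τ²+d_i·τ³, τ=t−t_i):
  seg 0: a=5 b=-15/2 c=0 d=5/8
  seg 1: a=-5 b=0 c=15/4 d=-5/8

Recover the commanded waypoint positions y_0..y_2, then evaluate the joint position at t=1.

y_0 = S_0(0) = a_0 = 5
y_1 = S_1(0) = a_1 = -5
y_2 = S_1(2) = 5
t_q=1 is in segment 0 (τ=1); S_0(τ)=-15/8

y_0=5 y_1=-5 y_2=5
S(1) = -15/8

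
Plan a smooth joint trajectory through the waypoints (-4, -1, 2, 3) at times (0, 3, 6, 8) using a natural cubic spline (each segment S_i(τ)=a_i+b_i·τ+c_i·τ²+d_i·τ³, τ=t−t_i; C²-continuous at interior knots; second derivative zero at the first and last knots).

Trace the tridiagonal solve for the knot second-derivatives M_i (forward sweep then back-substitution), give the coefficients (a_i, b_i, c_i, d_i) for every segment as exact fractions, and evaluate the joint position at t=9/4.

  seg 0: a=-4 b=71/74 c=0 d=1/222
  seg 1: a=-1 b=40/37 c=3/74 d=-5/222
  seg 2: a=2 b=53/74 c=-6/37 d=1/37
S(9/4) = -8477/4736

Δ: Δ0=1, Δ1=1, Δ2=1/2
row 1: diag=12, rhs=0; c'=1/4, d'=0
row 2: denom=10−3·1/4=37/4; d'=(-3−3·0)/(37/4)=-12/37
back: M2=-12/37
back: M1=0−1/4·-12/37=3/37
M: M0=0, M1=3/37, M2=-12/37, M3=0
seg 0: a=-4, c=M0/2=0, d=(M1−M0)/(6·3)=1/222, b=Δ0−h0·(2M0+M1)/6=71/74
seg 1: a=-1, c=M1/2=3/74, d=(M2−M1)/(6·3)=-5/222, b=Δ1−h1·(2M1+M2)/6=40/37
seg 2: a=2, c=M2/2=-6/37, d=(M3−M2)/(6·2)=1/37, b=Δ2−h2·(2M2+M3)/6=53/74
t_q=9/4 → seg 0, τ=9/4; S=-4+71/74·τ+0·τ²+1/222·τ³=-8477/4736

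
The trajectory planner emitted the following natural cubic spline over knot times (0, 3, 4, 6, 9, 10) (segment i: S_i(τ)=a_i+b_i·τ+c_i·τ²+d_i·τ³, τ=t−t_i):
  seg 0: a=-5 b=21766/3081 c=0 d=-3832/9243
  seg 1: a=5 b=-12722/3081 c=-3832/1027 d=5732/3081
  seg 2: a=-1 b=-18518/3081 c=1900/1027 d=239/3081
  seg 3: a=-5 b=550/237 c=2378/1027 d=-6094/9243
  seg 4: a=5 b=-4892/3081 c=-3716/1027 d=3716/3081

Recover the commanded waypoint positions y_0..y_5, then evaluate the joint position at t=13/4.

y_0=-5 y_1=5 y_2=-1 y_3=-5 y_4=5 y_5=1
S(13/4) = 61843/16432

y_0 = S_0(0) = a_0 = -5
y_1 = S_1(0) = a_1 = 5
y_2 = S_2(0) = a_2 = -1
y_3 = S_3(0) = a_3 = -5
y_4 = S_4(0) = a_4 = 5
y_5 = S_4(1) = 1
t_q=13/4 is in segment 1 (τ=1/4); S_1(τ)=61843/16432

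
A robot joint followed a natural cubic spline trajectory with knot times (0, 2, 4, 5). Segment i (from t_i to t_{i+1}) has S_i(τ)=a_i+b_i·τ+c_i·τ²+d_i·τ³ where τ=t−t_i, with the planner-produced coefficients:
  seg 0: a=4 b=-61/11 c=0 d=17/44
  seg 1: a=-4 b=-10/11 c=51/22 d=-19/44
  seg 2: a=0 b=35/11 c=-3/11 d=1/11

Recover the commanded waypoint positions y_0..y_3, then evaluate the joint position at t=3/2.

y_0 = S_0(0) = a_0 = 4
y_1 = S_1(0) = a_1 = -4
y_2 = S_2(0) = a_2 = 0
y_3 = S_2(1) = 3
t_q=3/2 is in segment 0 (τ=3/2); S_0(τ)=-1061/352

y_0=4 y_1=-4 y_2=0 y_3=3
S(3/2) = -1061/352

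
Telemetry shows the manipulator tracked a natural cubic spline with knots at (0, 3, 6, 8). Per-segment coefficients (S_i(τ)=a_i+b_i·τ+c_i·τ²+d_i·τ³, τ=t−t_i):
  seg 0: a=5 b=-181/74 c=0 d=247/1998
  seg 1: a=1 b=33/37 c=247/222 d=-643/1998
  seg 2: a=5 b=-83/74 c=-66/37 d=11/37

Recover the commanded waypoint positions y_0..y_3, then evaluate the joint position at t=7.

y_0 = S_0(0) = a_0 = 5
y_1 = S_1(0) = a_1 = 1
y_2 = S_2(0) = a_2 = 5
y_3 = S_2(2) = -2
t_q=7 is in segment 2 (τ=1); S_2(τ)=177/74

y_0=5 y_1=1 y_2=5 y_3=-2
S(7) = 177/74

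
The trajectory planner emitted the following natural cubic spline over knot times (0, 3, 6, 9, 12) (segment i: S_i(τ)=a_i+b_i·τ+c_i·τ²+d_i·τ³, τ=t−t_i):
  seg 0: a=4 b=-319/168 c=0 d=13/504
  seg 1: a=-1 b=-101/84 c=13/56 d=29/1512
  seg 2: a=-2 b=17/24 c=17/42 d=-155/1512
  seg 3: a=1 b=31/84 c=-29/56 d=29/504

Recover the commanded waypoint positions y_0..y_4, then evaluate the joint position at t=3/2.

y_0 = S_0(0) = a_0 = 4
y_1 = S_1(0) = a_1 = -1
y_2 = S_2(0) = a_2 = -2
y_3 = S_3(0) = a_3 = 1
y_4 = S_3(3) = -1
t_q=3/2 is in segment 0 (τ=3/2); S_0(τ)=555/448

y_0=4 y_1=-1 y_2=-2 y_3=1 y_4=-1
S(3/2) = 555/448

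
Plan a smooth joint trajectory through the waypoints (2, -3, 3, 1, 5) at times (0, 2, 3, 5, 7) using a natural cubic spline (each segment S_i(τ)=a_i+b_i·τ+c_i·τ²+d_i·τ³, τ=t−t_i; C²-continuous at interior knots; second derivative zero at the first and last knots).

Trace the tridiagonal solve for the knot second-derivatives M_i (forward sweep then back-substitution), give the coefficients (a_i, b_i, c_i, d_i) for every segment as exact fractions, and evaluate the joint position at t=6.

  seg 0: a=2 b=-189/32 c=0 d=109/128
  seg 1: a=-3 b=69/16 c=327/64 d=-219/64
  seg 2: a=3 b=273/64 c=-165/32 d=323/256
  seg 3: a=1 b=-39/32 c=309/128 d=-103/256
S(6) = 459/256

Δ: Δ0=-5/2, Δ1=6, Δ2=-1, Δ3=2
row 1: diag=6, rhs=51; c'=1/6, d'=17/2
row 2: denom=6−1·1/6=35/6; d'=(-42−1·17/2)/(35/6)=-303/35
row 3: denom=8−2·12/35=256/35; d'=(18−2·-303/35)/(256/35)=309/64
back: M3=309/64
back: M2=-303/35−12/35·309/64=-165/16
back: M1=17/2−1/6·-165/16=327/32
M: M0=0, M1=327/32, M2=-165/16, M3=309/64, M4=0
seg 0: a=2, c=M0/2=0, d=(M1−M0)/(6·2)=109/128, b=Δ0−h0·(2M0+M1)/6=-189/32
seg 1: a=-3, c=M1/2=327/64, d=(M2−M1)/(6·1)=-219/64, b=Δ1−h1·(2M1+M2)/6=69/16
seg 2: a=3, c=M2/2=-165/32, d=(M3−M2)/(6·2)=323/256, b=Δ2−h2·(2M2+M3)/6=273/64
seg 3: a=1, c=M3/2=309/128, d=(M4−M3)/(6·2)=-103/256, b=Δ3−h3·(2M3+M4)/6=-39/32
t_q=6 → seg 3, τ=1; S=1+-39/32·τ+309/128·τ²+-103/256·τ³=459/256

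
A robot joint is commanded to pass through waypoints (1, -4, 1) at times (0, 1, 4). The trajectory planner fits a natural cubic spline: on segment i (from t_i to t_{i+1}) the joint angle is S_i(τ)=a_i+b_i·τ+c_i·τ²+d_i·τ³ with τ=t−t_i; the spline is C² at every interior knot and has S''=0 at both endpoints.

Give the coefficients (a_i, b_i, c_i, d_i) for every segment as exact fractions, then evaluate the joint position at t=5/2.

Δ: Δ0=-5, Δ1=5/3
row 1: diag=8, rhs=40; c'=3/8, d'=5
back: M1=5
M: M0=0, M1=5, M2=0
seg 0: a=1, c=M0/2=0, d=(M1−M0)/(6·1)=5/6, b=Δ0−h0·(2M0+M1)/6=-35/6
seg 1: a=-4, c=M1/2=5/2, d=(M2−M1)/(6·3)=-5/18, b=Δ1−h1·(2M1+M2)/6=-10/3
t_q=5/2 → seg 1, τ=3/2; S=-4+-10/3·τ+5/2·τ²+-5/18·τ³=-69/16

  seg 0: a=1 b=-35/6 c=0 d=5/6
  seg 1: a=-4 b=-10/3 c=5/2 d=-5/18
S(5/2) = -69/16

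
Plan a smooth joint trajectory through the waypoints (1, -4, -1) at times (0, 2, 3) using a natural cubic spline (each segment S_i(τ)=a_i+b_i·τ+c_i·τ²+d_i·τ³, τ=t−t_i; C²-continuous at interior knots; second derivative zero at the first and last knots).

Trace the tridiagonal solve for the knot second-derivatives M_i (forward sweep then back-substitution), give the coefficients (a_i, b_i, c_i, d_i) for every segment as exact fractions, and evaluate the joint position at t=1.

  seg 0: a=1 b=-13/3 c=0 d=11/24
  seg 1: a=-4 b=7/6 c=11/4 d=-11/12
S(1) = -23/8

Δ: Δ0=-5/2, Δ1=3
row 1: diag=6, rhs=33; c'=1/6, d'=11/2
back: M1=11/2
M: M0=0, M1=11/2, M2=0
seg 0: a=1, c=M0/2=0, d=(M1−M0)/(6·2)=11/24, b=Δ0−h0·(2M0+M1)/6=-13/3
seg 1: a=-4, c=M1/2=11/4, d=(M2−M1)/(6·1)=-11/12, b=Δ1−h1·(2M1+M2)/6=7/6
t_q=1 → seg 0, τ=1; S=1+-13/3·τ+0·τ²+11/24·τ³=-23/8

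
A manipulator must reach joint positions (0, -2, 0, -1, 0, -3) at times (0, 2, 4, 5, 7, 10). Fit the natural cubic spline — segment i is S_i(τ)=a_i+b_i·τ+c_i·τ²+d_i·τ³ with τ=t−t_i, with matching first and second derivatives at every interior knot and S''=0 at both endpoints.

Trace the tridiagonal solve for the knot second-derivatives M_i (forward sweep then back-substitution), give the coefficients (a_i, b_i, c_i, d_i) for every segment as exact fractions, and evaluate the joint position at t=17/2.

  seg 0: a=0 b=-263/149 c=0 d=57/298
  seg 1: a=-2 b=79/149 c=171/149 d=-68/149
  seg 2: a=0 b=-53/149 c=-237/149 d=141/149
  seg 3: a=-1 b=-104/149 c=186/149 d=-387/1192
  seg 4: a=0 b=119/298 c=-417/596 d=139/1788
S(17/2) = -3399/4768

Δ: Δ0=-1, Δ1=1, Δ2=-1, Δ3=1/2, Δ4=-1
row 1: diag=8, rhs=12; c'=1/4, d'=3/2
row 2: denom=6−2·1/4=11/2; d'=(-12−2·3/2)/(11/2)=-30/11
row 3: denom=6−1·2/11=64/11; d'=(9−1·-30/11)/(64/11)=129/64
row 4: denom=10−2·11/32=149/16; d'=(-9−2·129/64)/(149/16)=-417/298
back: M4=-417/298
back: M3=129/64−11/32·-417/298=372/149
back: M2=-30/11−2/11·372/149=-474/149
back: M1=3/2−1/4·-474/149=342/149
M: M0=0, M1=342/149, M2=-474/149, M3=372/149, M4=-417/298, M5=0
seg 0: a=0, c=M0/2=0, d=(M1−M0)/(6·2)=57/298, b=Δ0−h0·(2M0+M1)/6=-263/149
seg 1: a=-2, c=M1/2=171/149, d=(M2−M1)/(6·2)=-68/149, b=Δ1−h1·(2M1+M2)/6=79/149
seg 2: a=0, c=M2/2=-237/149, d=(M3−M2)/(6·1)=141/149, b=Δ2−h2·(2M2+M3)/6=-53/149
seg 3: a=-1, c=M3/2=186/149, d=(M4−M3)/(6·2)=-387/1192, b=Δ3−h3·(2M3+M4)/6=-104/149
seg 4: a=0, c=M4/2=-417/596, d=(M5−M4)/(6·3)=139/1788, b=Δ4−h4·(2M4+M5)/6=119/298
t_q=17/2 → seg 4, τ=3/2; S=0+119/298·τ+-417/596·τ²+139/1788·τ³=-3399/4768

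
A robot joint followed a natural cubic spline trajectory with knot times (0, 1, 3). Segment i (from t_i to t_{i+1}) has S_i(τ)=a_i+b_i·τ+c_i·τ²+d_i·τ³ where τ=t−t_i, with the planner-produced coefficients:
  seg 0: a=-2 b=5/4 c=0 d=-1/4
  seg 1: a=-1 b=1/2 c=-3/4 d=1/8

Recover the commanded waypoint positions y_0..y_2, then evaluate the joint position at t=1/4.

y_0 = S_0(0) = a_0 = -2
y_1 = S_1(0) = a_1 = -1
y_2 = S_1(2) = -2
t_q=1/4 is in segment 0 (τ=1/4); S_0(τ)=-433/256

y_0=-2 y_1=-1 y_2=-2
S(1/4) = -433/256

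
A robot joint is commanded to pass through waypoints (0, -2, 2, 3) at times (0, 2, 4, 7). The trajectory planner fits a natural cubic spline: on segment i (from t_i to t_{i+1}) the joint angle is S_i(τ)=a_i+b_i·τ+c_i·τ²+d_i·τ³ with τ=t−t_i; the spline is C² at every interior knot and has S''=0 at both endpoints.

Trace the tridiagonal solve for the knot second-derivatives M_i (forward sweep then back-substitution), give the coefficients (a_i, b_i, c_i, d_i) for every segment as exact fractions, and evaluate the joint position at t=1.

  seg 0: a=0 b=-107/57 c=0 d=25/114
  seg 1: a=-2 b=43/57 c=25/19 d=-79/228
  seg 2: a=2 b=106/57 c=-29/38 d=29/342
S(1) = -63/38

Δ: Δ0=-1, Δ1=2, Δ2=1/3
row 1: diag=8, rhs=18; c'=1/4, d'=9/4
row 2: denom=10−2·1/4=19/2; d'=(-10−2·9/4)/(19/2)=-29/19
back: M2=-29/19
back: M1=9/4−1/4·-29/19=50/19
M: M0=0, M1=50/19, M2=-29/19, M3=0
seg 0: a=0, c=M0/2=0, d=(M1−M0)/(6·2)=25/114, b=Δ0−h0·(2M0+M1)/6=-107/57
seg 1: a=-2, c=M1/2=25/19, d=(M2−M1)/(6·2)=-79/228, b=Δ1−h1·(2M1+M2)/6=43/57
seg 2: a=2, c=M2/2=-29/38, d=(M3−M2)/(6·3)=29/342, b=Δ2−h2·(2M2+M3)/6=106/57
t_q=1 → seg 0, τ=1; S=0+-107/57·τ+0·τ²+25/114·τ³=-63/38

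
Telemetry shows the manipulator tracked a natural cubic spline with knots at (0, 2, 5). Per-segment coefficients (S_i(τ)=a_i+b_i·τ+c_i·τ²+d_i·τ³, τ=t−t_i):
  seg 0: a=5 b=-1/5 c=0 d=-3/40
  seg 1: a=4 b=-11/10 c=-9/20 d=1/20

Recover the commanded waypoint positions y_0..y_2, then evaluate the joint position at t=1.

y_0=5 y_1=4 y_2=-2
S(1) = 189/40

y_0 = S_0(0) = a_0 = 5
y_1 = S_1(0) = a_1 = 4
y_2 = S_1(3) = -2
t_q=1 is in segment 0 (τ=1); S_0(τ)=189/40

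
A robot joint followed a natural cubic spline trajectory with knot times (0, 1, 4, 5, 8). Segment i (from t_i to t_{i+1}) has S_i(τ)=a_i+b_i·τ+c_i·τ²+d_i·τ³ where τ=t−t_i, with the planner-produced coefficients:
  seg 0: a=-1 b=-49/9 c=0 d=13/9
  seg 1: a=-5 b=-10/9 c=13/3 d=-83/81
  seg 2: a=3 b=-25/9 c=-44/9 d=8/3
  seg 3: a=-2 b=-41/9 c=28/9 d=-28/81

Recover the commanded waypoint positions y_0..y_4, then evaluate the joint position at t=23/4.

y_0 = S_0(0) = a_0 = -1
y_1 = S_1(0) = a_1 = -5
y_2 = S_2(0) = a_2 = 3
y_3 = S_3(0) = a_3 = -2
y_4 = S_3(3) = 3
t_q=23/4 is in segment 3 (τ=3/4); S_3(τ)=-61/16

y_0=-1 y_1=-5 y_2=3 y_3=-2 y_4=3
S(23/4) = -61/16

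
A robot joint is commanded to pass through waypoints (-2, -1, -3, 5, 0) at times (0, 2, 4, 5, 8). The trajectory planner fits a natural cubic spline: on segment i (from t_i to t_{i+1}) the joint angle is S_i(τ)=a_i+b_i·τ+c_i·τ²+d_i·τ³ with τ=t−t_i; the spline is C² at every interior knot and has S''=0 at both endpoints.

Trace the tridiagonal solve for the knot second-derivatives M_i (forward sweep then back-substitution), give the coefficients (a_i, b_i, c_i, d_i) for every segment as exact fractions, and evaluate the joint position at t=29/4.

Δ: Δ0=1/2, Δ1=-1, Δ2=8, Δ3=-5/3
row 1: diag=8, rhs=-9; c'=1/4, d'=-9/8
row 2: denom=6−2·1/4=11/2; d'=(54−2·-9/8)/(11/2)=225/22
row 3: denom=8−1·2/11=86/11; d'=(-58−1·225/22)/(86/11)=-1501/172
back: M3=-1501/172
back: M2=225/22−2/11·-1501/172=508/43
back: M1=-9/8−1/4·508/43=-1403/344
M: M0=0, M1=-1403/344, M2=508/43, M3=-1501/172, M4=0
seg 0: a=-2, c=M0/2=0, d=(M1−M0)/(6·2)=-1403/4128, b=Δ0−h0·(2M0+M1)/6=1919/1032
seg 1: a=-1, c=M1/2=-1403/688, d=(M2−M1)/(6·2)=5467/4128, b=Δ1−h1·(2M1+M2)/6=-1145/516
seg 2: a=-3, c=M2/2=254/43, d=(M3−M2)/(6·1)=-3533/1032, b=Δ2−h2·(2M2+M3)/6=5693/1032
seg 3: a=5, c=M3/2=-1501/344, d=(M4−M3)/(6·3)=1501/3096, b=Δ3−h3·(2M3+M4)/6=3643/516
t_q=29/4 → seg 3, τ=9/4; S=5+3643/516·τ+-1501/344·τ²+1501/3096·τ³=95065/22016

  seg 0: a=-2 b=1919/1032 c=0 d=-1403/4128
  seg 1: a=-1 b=-1145/516 c=-1403/688 d=5467/4128
  seg 2: a=-3 b=5693/1032 c=254/43 d=-3533/1032
  seg 3: a=5 b=3643/516 c=-1501/344 d=1501/3096
S(29/4) = 95065/22016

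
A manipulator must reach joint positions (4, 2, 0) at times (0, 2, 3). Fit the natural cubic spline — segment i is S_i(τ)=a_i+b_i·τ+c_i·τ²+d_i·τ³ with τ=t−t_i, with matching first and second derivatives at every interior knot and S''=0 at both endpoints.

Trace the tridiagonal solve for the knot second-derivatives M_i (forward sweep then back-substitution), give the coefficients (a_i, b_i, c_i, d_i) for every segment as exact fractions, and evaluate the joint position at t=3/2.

Δ: Δ0=-1, Δ1=-2
row 1: diag=6, rhs=-6; c'=1/6, d'=-1
back: M1=-1
M: M0=0, M1=-1, M2=0
seg 0: a=4, c=M0/2=0, d=(M1−M0)/(6·2)=-1/12, b=Δ0−h0·(2M0+M1)/6=-2/3
seg 1: a=2, c=M1/2=-1/2, d=(M2−M1)/(6·1)=1/6, b=Δ1−h1·(2M1+M2)/6=-5/3
t_q=3/2 → seg 0, τ=3/2; S=4+-2/3·τ+0·τ²+-1/12·τ³=87/32

  seg 0: a=4 b=-2/3 c=0 d=-1/12
  seg 1: a=2 b=-5/3 c=-1/2 d=1/6
S(3/2) = 87/32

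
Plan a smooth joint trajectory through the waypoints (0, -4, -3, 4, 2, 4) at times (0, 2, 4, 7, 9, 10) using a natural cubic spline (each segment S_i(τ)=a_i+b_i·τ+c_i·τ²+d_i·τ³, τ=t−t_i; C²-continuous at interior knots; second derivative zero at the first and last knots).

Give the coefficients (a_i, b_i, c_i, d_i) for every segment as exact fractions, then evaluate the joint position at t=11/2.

Δ: Δ0=-2, Δ1=1/2, Δ2=7/3, Δ3=-1, Δ4=2
row 1: diag=8, rhs=15; c'=1/4, d'=15/8
row 2: denom=10−2·1/4=19/2; d'=(11−2·15/8)/(19/2)=29/38
row 3: denom=10−3·6/19=172/19; d'=(-20−3·29/38)/(172/19)=-847/344
row 4: denom=6−2·19/86=239/43; d'=(18−2·-847/344)/(239/43)=3943/956
back: M4=3943/956
back: M3=-847/344−19/86·3943/956=-3225/956
back: M2=29/38−6/19·-3225/956=437/239
back: M1=15/8−1/4·437/239=2711/1912
M: M0=0, M1=2711/1912, M2=437/239, M3=-3225/956, M4=3943/956, M5=0
seg 0: a=0, c=M0/2=0, d=(M1−M0)/(6·2)=2711/22944, b=Δ0−h0·(2M0+M1)/6=-14183/5736
seg 1: a=-4, c=M1/2=2711/3824, d=(M2−M1)/(6·2)=785/22944, b=Δ1−h1·(2M1+M2)/6=-3025/2868
seg 2: a=-3, c=M2/2=437/478, d=(M3−M2)/(6·3)=-4973/17208, b=Δ2−h2·(2M2+M3)/6=12571/5736
seg 3: a=4, c=M3/2=-3225/1912, d=(M4−M3)/(6·2)=448/717, b=Δ3−h3·(2M3+M4)/6=-361/2868
seg 4: a=2, c=M4/2=3943/1912, d=(M5−M4)/(6·1)=-3943/5736, b=Δ4−h4·(2M4+M5)/6=1793/2868
t_q=11/2 → seg 2, τ=3/2; S=-3+12571/5736·τ+437/478·τ²+-4973/17208·τ³=20941/15296

  seg 0: a=0 b=-14183/5736 c=0 d=2711/22944
  seg 1: a=-4 b=-3025/2868 c=2711/3824 d=785/22944
  seg 2: a=-3 b=12571/5736 c=437/478 d=-4973/17208
  seg 3: a=4 b=-361/2868 c=-3225/1912 d=448/717
  seg 4: a=2 b=1793/2868 c=3943/1912 d=-3943/5736
S(11/2) = 20941/15296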